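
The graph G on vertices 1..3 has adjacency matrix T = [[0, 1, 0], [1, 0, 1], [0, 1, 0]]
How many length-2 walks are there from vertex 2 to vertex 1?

The number of length-2 walks from vertex 2 to vertex 1 is entry (2,1) of T², where T is the adjacency matrix.
T² = [[1, 0, 1], [0, 2, 0], [1, 0, 1]]

0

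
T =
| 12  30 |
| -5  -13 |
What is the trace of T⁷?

tr T = -1 and det T = -6, so the characteristic polynomial is λ² − (-1)λ + (-6) with roots 2 and -3.
Eigenvectors give P = [[-3, 2], [1, -1]] with P⁻¹ = [[-1, -2], [-1, -3]], and T = P·diag(2, -3)·P⁻¹.
Then T⁷ = P·diag(128, -2187)·P⁻¹ = [[-384, -4374], [128, 2187]] · [[-1, -2], [-1, -3]] = [[4758, 13890], [-2315, -6817]].

-2059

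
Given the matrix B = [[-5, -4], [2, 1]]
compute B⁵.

tr B = -4 and det B = 3, so the characteristic polynomial is λ² − (-4)λ + (3) with roots -1 and -3.
Eigenvectors give P = [[-1, 2], [1, -1]] with P⁻¹ = [[1, 2], [1, 1]], and B = P·diag(-1, -3)·P⁻¹.
Then B⁵ = P·diag(-1, -243)·P⁻¹ = [[1, -486], [-1, 243]] · [[1, 2], [1, 1]] = [[-485, -484], [242, 241]].

[[-485, -484], [242, 241]]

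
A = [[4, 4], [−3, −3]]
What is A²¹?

A² = A (a projection; rank 1, trace 1), so A²¹ = A.

[[4, 4], [−3, −3]]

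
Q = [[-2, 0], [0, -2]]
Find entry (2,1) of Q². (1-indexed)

0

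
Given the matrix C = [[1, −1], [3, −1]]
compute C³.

[[−2, 2], [−6, 2]]

C² = [[−2, 0], [0, −2]]
C³ = [[−2, 2], [−6, 2]]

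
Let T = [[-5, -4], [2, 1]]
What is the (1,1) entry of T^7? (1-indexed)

-4373

tr T = -4 and det T = 3, so the characteristic polynomial is λ² − (-4)λ + (3) with roots -1 and -3.
Eigenvectors give P = [[1, 2], [-1, -1]] with P⁻¹ = [[-1, -2], [1, 1]], and T = P·diag(-1, -3)·P⁻¹.
Then T^7 = P·diag(-1, -2187)·P⁻¹ = [[-1, -4374], [1, 2187]] · [[-1, -2], [1, 1]] = [[-4373, -4372], [2186, 2185]].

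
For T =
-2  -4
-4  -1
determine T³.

T² = [[20, 12], [12, 17]]
T³ = [[-88, -92], [-92, -65]]

[[-88, -92], [-92, -65]]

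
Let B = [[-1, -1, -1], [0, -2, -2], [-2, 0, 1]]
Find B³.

B² = [[3, 3, 2], [4, 4, 2], [0, 2, 3]]
B³ = [[-7, -9, -7], [-8, -12, -10], [-6, -4, -1]]

[[-7, -9, -7], [-8, -12, -10], [-6, -4, -1]]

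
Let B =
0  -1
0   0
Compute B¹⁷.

[[0, 0], [0, 0]]

B is strictly triangular, hence nilpotent: B² = 0, so B¹⁷ = 0.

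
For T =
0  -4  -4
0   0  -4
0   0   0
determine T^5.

[[0, 0, 0], [0, 0, 0], [0, 0, 0]]

T is strictly triangular, hence nilpotent: T^3 = 0, so T^5 = 0.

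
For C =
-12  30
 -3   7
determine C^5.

[[-2142, 6330], [-633, 1867]]

tr C = -5 and det C = 6, so the characteristic polynomial is λ² − (-5)λ + (6) with roots -2 and -3.
Eigenvectors give P = [[3, 10], [1, 3]] with P⁻¹ = [[-3, 10], [1, -3]], and C = P·diag(-2, -3)·P⁻¹.
Then C^5 = P·diag(-32, -243)·P⁻¹ = [[-96, -2430], [-32, -729]] · [[-3, 10], [1, -3]] = [[-2142, 6330], [-633, 1867]].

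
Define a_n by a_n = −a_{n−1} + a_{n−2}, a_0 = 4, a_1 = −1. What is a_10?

191

With companion matrix M = [[−1, 1], [1, 0]], [a_n, a_{n−1}]ᵀ = M·[a_{n−1}, a_{n−2}]ᵀ, so [a_10, a_9]ᵀ = M⁹·[a_1, a_0]ᵀ.
M⁹ = [[−55, 34], [34, −21]], giving [a_10, a_9]ᵀ = [[191], [−118]].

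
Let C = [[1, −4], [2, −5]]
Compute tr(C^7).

−2188

tr C = −4 and det C = 3, so the characteristic polynomial is λ² − (−4)λ + (3) with roots −3 and −1.
Eigenvectors give P = [[1, 2], [1, 1]] with P⁻¹ = [[−1, 2], [1, −1]], and C = P·diag(−3, −1)·P⁻¹.
Then C^7 = P·diag(−2187, −1)·P⁻¹ = [[−2187, −2], [−2187, −1]] · [[−1, 2], [1, −1]] = [[2185, −4372], [2186, −4373]].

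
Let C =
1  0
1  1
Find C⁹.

C = I + N where N = [[0, 0], [1, 0]] is strictly lower-triangular, so N² = 0.
(I + N)⁹ = I + 9·N = [[1, 0], [9, 1]].

[[1, 0], [9, 1]]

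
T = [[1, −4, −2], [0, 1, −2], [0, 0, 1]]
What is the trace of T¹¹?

3

T = I + N where N = [[0, −4, −2], [0, 0, −2], [0, 0, 0]] is strictly upper-triangular, so N³ = 0.
(I + N)¹¹ = I + 11·N + 55·N² = [[1, −44, 418], [0, 1, −22], [0, 0, 1]].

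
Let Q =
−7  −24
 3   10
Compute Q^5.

tr Q = 3 and det Q = 2, so the characteristic polynomial is λ² − (3)λ + (2) with roots 2 and 1.
Eigenvectors give P = [[−8, −3], [3, 1]] with P⁻¹ = [[1, 3], [−3, −8]], and Q = P·diag(2, 1)·P⁻¹.
Then Q^5 = P·diag(32, 1)·P⁻¹ = [[−256, −3], [96, 1]] · [[1, 3], [−3, −8]] = [[−247, −744], [93, 280]].

[[−247, −744], [93, 280]]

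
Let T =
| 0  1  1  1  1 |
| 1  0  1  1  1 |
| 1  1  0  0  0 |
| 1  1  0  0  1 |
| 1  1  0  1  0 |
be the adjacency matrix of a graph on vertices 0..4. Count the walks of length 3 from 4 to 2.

The number of length-3 walks from vertex 4 to vertex 2 is entry (4,2) of T^3, where T is the adjacency matrix.
T^2 = [[4, 3, 1, 2, 2], [3, 4, 1, 2, 2], [1, 1, 2, 2, 2], [2, 2, 2, 3, 2], [2, 2, 2, 2, 3]]
T^3 = [[8, 9, 7, 9, 9], [9, 8, 7, 9, 9], [7, 7, 2, 4, 4], [9, 9, 4, 6, 7], [9, 9, 4, 7, 6]]

4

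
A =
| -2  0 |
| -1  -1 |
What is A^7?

[[-128, 0], [-127, -1]]

tr A = -3 and det A = 2, so the characteristic polynomial is λ² − (-3)λ + (2) with roots -1 and -2.
Eigenvectors give P = [[0, -1], [1, -1]] with P⁻¹ = [[-1, 1], [-1, 0]], and A = P·diag(-1, -2)·P⁻¹.
Then A^7 = P·diag(-1, -128)·P⁻¹ = [[0, 128], [-1, 128]] · [[-1, 1], [-1, 0]] = [[-128, 0], [-127, -1]].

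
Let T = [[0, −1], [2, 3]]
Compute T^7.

[[−126, −127], [254, 255]]

tr T = 3 and det T = 2, so the characteristic polynomial is λ² − (3)λ + (2) with roots 2 and 1.
Eigenvectors give P = [[−1, −1], [2, 1]] with P⁻¹ = [[1, 1], [−2, −1]], and T = P·diag(2, 1)·P⁻¹.
Then T^7 = P·diag(128, 1)·P⁻¹ = [[−128, −1], [256, 1]] · [[1, 1], [−2, −1]] = [[−126, −127], [254, 255]].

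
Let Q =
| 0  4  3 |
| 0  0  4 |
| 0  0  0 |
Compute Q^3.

[[0, 0, 0], [0, 0, 0], [0, 0, 0]]

Q is strictly triangular, hence nilpotent: Q^3 = 0, so Q^3 = 0.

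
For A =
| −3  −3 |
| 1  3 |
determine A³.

[[−18, −18], [6, 18]]

A² = [[6, 0], [0, 6]]
A³ = [[−18, −18], [6, 18]]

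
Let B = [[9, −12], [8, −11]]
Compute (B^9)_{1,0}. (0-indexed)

tr B = −2 and det B = −3, so the characteristic polynomial is λ² − (−2)λ + (−3) with roots −3 and 1.
Eigenvectors give P = [[1, −3], [1, −2]] with P⁻¹ = [[−2, 3], [−1, 1]], and B = P·diag(−3, 1)·P⁻¹.
Then B^9 = P·diag(−19683, 1)·P⁻¹ = [[−19683, −3], [−19683, −2]] · [[−2, 3], [−1, 1]] = [[39369, −59052], [39368, −59051]].

39368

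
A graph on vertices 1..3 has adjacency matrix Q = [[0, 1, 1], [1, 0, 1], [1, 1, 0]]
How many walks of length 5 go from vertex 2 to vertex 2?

10

The number of length-5 walks from vertex 2 to vertex 2 is entry (2,2) of Q⁵, where Q is the adjacency matrix.
Q² = [[2, 1, 1], [1, 2, 1], [1, 1, 2]]
Q³ = [[2, 3, 3], [3, 2, 3], [3, 3, 2]]
Q⁴ = [[6, 5, 5], [5, 6, 5], [5, 5, 6]]
Q⁵ = [[10, 11, 11], [11, 10, 11], [11, 11, 10]]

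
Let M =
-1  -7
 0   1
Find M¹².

[[1, 0], [0, 1]]

M² = I (check: tr M = 0 and det M = -1), so M¹² = I since 12 is even.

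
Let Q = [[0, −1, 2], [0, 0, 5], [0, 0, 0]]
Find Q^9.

Q is strictly triangular, hence nilpotent: Q^3 = 0, so Q^9 = 0.

[[0, 0, 0], [0, 0, 0], [0, 0, 0]]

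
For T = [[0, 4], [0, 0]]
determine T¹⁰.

T is strictly triangular, hence nilpotent: T² = 0, so T¹⁰ = 0.

[[0, 0], [0, 0]]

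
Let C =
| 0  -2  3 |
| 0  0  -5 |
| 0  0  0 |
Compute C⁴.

[[0, 0, 0], [0, 0, 0], [0, 0, 0]]

C is strictly triangular, hence nilpotent: C³ = 0, so C⁴ = 0.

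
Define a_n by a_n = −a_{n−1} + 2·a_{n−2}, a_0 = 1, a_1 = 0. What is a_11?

With companion matrix B = [[−1, 2], [1, 0]], [a_n, a_{n−1}]ᵀ = B·[a_{n−1}, a_{n−2}]ᵀ, so [a_11, a_10]ᵀ = B¹⁰·[a_1, a_0]ᵀ.
B¹⁰ = [[683, −682], [−341, 342]], giving [a_11, a_10]ᵀ = [[−682], [342]].

−682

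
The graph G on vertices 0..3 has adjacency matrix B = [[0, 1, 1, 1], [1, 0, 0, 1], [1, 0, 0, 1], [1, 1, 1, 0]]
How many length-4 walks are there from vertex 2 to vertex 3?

The number of length-4 walks from vertex 2 to vertex 3 is entry (2,3) of B^4, where B is the adjacency matrix.
B^2 = [[3, 1, 1, 2], [1, 2, 2, 1], [1, 2, 2, 1], [2, 1, 1, 3]]
B^3 = [[4, 5, 5, 5], [5, 2, 2, 5], [5, 2, 2, 5], [5, 5, 5, 4]]
B^4 = [[15, 9, 9, 14], [9, 10, 10, 9], [9, 10, 10, 9], [14, 9, 9, 15]]

9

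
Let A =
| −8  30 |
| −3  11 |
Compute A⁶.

[[−566, 1890], [−189, 631]]

tr A = 3 and det A = 2, so the characteristic polynomial is λ² − (3)λ + (2) with roots 2 and 1.
Eigenvectors give P = [[−3, 10], [−1, 3]] with P⁻¹ = [[3, −10], [1, −3]], and A = P·diag(2, 1)·P⁻¹.
Then A⁶ = P·diag(64, 1)·P⁻¹ = [[−192, 10], [−64, 3]] · [[3, −10], [1, −3]] = [[−566, 1890], [−189, 631]].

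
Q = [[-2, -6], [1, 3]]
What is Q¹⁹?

[[-2, -6], [1, 3]]

Q² = Q (a projection; rank 1, trace 1), so Q¹⁹ = Q.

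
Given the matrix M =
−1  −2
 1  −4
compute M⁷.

tr M = −5 and det M = 6, so the characteristic polynomial is λ² − (−5)λ + (6) with roots −2 and −3.
Eigenvectors give P = [[−2, 1], [−1, 1]] with P⁻¹ = [[−1, 1], [−1, 2]], and M = P·diag(−2, −3)·P⁻¹.
Then M⁷ = P·diag(−128, −2187)·P⁻¹ = [[256, −2187], [128, −2187]] · [[−1, 1], [−1, 2]] = [[1931, −4118], [2059, −4246]].

[[1931, −4118], [2059, −4246]]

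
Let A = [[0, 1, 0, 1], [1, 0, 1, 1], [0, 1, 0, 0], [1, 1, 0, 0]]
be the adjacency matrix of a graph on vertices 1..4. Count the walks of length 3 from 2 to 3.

The number of length-3 walks from vertex 2 to vertex 3 is entry (2,3) of A³, where A is the adjacency matrix.
A² = [[2, 1, 1, 1], [1, 3, 0, 1], [1, 0, 1, 1], [1, 1, 1, 2]]
A³ = [[2, 4, 1, 3], [4, 2, 3, 4], [1, 3, 0, 1], [3, 4, 1, 2]]

3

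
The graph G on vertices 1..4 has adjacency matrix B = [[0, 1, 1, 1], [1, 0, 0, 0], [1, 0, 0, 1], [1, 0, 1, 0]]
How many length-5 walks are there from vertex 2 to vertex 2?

The number of length-5 walks from vertex 2 to vertex 2 is entry (2,2) of B⁵, where B is the adjacency matrix.
B² = [[3, 0, 1, 1], [0, 1, 1, 1], [1, 1, 2, 1], [1, 1, 1, 2]]
B³ = [[2, 3, 4, 4], [3, 0, 1, 1], [4, 1, 2, 3], [4, 1, 3, 2]]
B⁴ = [[11, 2, 6, 6], [2, 3, 4, 4], [6, 4, 7, 6], [6, 4, 6, 7]]
B⁵ = [[14, 11, 17, 17], [11, 2, 6, 6], [17, 6, 12, 13], [17, 6, 13, 12]]

2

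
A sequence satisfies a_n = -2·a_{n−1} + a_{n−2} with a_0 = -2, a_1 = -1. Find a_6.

With companion matrix T = [[-2, 1], [1, 0]], [a_n, a_{n−1}]ᵀ = T·[a_{n−1}, a_{n−2}]ᵀ, so [a_6, a_5]ᵀ = T⁵·[a_1, a_0]ᵀ.
T⁵ = [[-70, 29], [29, -12]], giving [a_6, a_5]ᵀ = [[12], [-5]].

12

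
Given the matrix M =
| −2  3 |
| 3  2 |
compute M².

[[13, 0], [0, 13]]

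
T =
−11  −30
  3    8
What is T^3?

tr T = −3 and det T = 2, so the characteristic polynomial is λ² − (−3)λ + (2) with roots −1 and −2.
Eigenvectors give P = [[3, 10], [−1, −3]] with P⁻¹ = [[−3, −10], [1, 3]], and T = P·diag(−1, −2)·P⁻¹.
Then T^3 = P·diag(−1, −8)·P⁻¹ = [[−3, −80], [1, 24]] · [[−3, −10], [1, 3]] = [[−71, −210], [21, 62]].

[[−71, −210], [21, 62]]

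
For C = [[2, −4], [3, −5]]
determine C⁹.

tr C = −3 and det C = 2, so the characteristic polynomial is λ² − (−3)λ + (2) with roots −1 and −2.
Eigenvectors give P = [[4, 1], [3, 1]] with P⁻¹ = [[1, −1], [−3, 4]], and C = P·diag(−1, −2)·P⁻¹.
Then C⁹ = P·diag(−1, −512)·P⁻¹ = [[−4, −512], [−3, −512]] · [[1, −1], [−3, 4]] = [[1532, −2044], [1533, −2045]].

[[1532, −2044], [1533, −2045]]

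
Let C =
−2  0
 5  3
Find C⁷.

[[−128, 0], [2315, 2187]]

tr C = 1 and det C = −6, so the characteristic polynomial is λ² − (1)λ + (−6) with roots −2 and 3.
Eigenvectors give P = [[1, 0], [−1, 1]] with P⁻¹ = [[1, 0], [1, 1]], and C = P·diag(−2, 3)·P⁻¹.
Then C⁷ = P·diag(−128, 2187)·P⁻¹ = [[−128, 0], [128, 2187]] · [[1, 0], [1, 1]] = [[−128, 0], [2315, 2187]].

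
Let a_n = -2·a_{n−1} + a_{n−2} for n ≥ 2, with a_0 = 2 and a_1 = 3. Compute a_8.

With companion matrix M = [[-2, 1], [1, 0]], [a_n, a_{n−1}]ᵀ = M·[a_{n−1}, a_{n−2}]ᵀ, so [a_8, a_7]ᵀ = M^7·[a_1, a_0]ᵀ.
M^7 = [[-408, 169], [169, -70]], giving [a_8, a_7]ᵀ = [[-886], [367]].

-886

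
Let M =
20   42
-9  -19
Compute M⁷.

[[902, 1806], [-387, -775]]

tr M = 1 and det M = -2, so the characteristic polynomial is λ² − (1)λ + (-2) with roots 2 and -1.
Eigenvectors give P = [[7, -2], [-3, 1]] with P⁻¹ = [[1, 2], [3, 7]], and M = P·diag(2, -1)·P⁻¹.
Then M⁷ = P·diag(128, -1)·P⁻¹ = [[896, 2], [-384, -1]] · [[1, 2], [3, 7]] = [[902, 1806], [-387, -775]].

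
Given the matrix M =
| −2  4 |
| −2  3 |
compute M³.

M² = [[−4, 4], [−2, 1]]
M³ = [[0, −4], [2, −5]]

[[0, −4], [2, −5]]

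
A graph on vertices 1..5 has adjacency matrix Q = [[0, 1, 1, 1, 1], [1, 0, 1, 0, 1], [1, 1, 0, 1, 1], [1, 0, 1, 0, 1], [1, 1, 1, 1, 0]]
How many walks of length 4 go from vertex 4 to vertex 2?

The number of length-4 walks from vertex 4 to vertex 2 is entry (4,2) of Q⁴, where Q is the adjacency matrix.
Q² = [[4, 2, 3, 2, 3], [2, 3, 2, 3, 2], [3, 2, 4, 2, 3], [2, 3, 2, 3, 2], [3, 2, 3, 2, 4]]
Q³ = [[10, 10, 11, 10, 11], [10, 6, 10, 6, 10], [11, 10, 10, 10, 11], [10, 6, 10, 6, 10], [11, 10, 11, 10, 10]]
Q⁴ = [[42, 32, 41, 32, 41], [32, 30, 32, 30, 32], [41, 32, 42, 32, 41], [32, 30, 32, 30, 32], [41, 32, 41, 32, 42]]

30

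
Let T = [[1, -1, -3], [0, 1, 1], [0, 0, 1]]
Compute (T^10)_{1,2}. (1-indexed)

-10

T = I + N where N = [[0, -1, -3], [0, 0, 1], [0, 0, 0]] is strictly upper-triangular, so N^3 = 0.
(I + N)^10 = I + 10·N + 45·N^2 = [[1, -10, -75], [0, 1, 10], [0, 0, 1]].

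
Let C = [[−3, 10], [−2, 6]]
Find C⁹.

[[−2043, 5110], [−1022, 2556]]

tr C = 3 and det C = 2, so the characteristic polynomial is λ² − (3)λ + (2) with roots 1 and 2.
Eigenvectors give P = [[5, 2], [2, 1]] with P⁻¹ = [[1, −2], [−2, 5]], and C = P·diag(1, 2)·P⁻¹.
Then C⁹ = P·diag(1, 512)·P⁻¹ = [[5, 1024], [2, 512]] · [[1, −2], [−2, 5]] = [[−2043, 5110], [−1022, 2556]].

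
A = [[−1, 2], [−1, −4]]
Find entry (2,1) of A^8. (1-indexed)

6305

tr A = −5 and det A = 6, so the characteristic polynomial is λ² − (−5)λ + (6) with roots −2 and −3.
Eigenvectors give P = [[−2, 1], [1, −1]] with P⁻¹ = [[−1, −1], [−1, −2]], and A = P·diag(−2, −3)·P⁻¹.
Then A^8 = P·diag(256, 6561)·P⁻¹ = [[−512, 6561], [256, −6561]] · [[−1, −1], [−1, −2]] = [[−6049, −12610], [6305, 12866]].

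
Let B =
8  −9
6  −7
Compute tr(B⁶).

65

tr B = 1 and det B = −2, so the characteristic polynomial is λ² − (1)λ + (−2) with roots 2 and −1.
Eigenvectors give P = [[3, 1], [2, 1]] with P⁻¹ = [[1, −1], [−2, 3]], and B = P·diag(2, −1)·P⁻¹.
Then B⁶ = P·diag(64, 1)·P⁻¹ = [[192, 1], [128, 1]] · [[1, −1], [−2, 3]] = [[190, −189], [126, −125]].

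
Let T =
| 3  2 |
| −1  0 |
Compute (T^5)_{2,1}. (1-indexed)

tr T = 3 and det T = 2, so the characteristic polynomial is λ² − (3)λ + (2) with roots 1 and 2.
Eigenvectors give P = [[−1, 2], [1, −1]] with P⁻¹ = [[1, 2], [1, 1]], and T = P·diag(1, 2)·P⁻¹.
Then T^5 = P·diag(1, 32)·P⁻¹ = [[−1, 64], [1, −32]] · [[1, 2], [1, 1]] = [[63, 62], [−31, −30]].

−31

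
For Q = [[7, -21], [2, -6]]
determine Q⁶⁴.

Q² = Q (a projection; rank 1, trace 1), so Q⁶⁴ = Q.

[[7, -21], [2, -6]]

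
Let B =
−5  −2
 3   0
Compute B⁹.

[[−58025, −38342], [57513, 37830]]

tr B = −5 and det B = 6, so the characteristic polynomial is λ² − (−5)λ + (6) with roots −3 and −2.
Eigenvectors give P = [[−1, −2], [1, 3]] with P⁻¹ = [[−3, −2], [1, 1]], and B = P·diag(−3, −2)·P⁻¹.
Then B⁹ = P·diag(−19683, −512)·P⁻¹ = [[19683, 1024], [−19683, −1536]] · [[−3, −2], [1, 1]] = [[−58025, −38342], [57513, 37830]].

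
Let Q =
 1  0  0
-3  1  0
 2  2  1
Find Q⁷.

Q = I + N where N = [[0, 0, 0], [-3, 0, 0], [2, 2, 0]] is strictly lower-triangular, so N³ = 0.
(I + N)⁷ = I + 7·N + 21·N² = [[1, 0, 0], [-21, 1, 0], [-112, 14, 1]].

[[1, 0, 0], [-21, 1, 0], [-112, 14, 1]]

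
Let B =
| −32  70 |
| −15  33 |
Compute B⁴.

[[−374, 910], [−195, 471]]

tr B = 1 and det B = −6, so the characteristic polynomial is λ² − (1)λ + (−6) with roots −2 and 3.
Eigenvectors give P = [[7, 2], [3, 1]] with P⁻¹ = [[1, −2], [−3, 7]], and B = P·diag(−2, 3)·P⁻¹.
Then B⁴ = P·diag(16, 81)·P⁻¹ = [[112, 162], [48, 81]] · [[1, −2], [−3, 7]] = [[−374, 910], [−195, 471]].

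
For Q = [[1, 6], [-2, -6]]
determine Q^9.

tr Q = -5 and det Q = 6, so the characteristic polynomial is λ² − (-5)λ + (6) with roots -3 and -2.
Eigenvectors give P = [[3, -2], [-2, 1]] with P⁻¹ = [[-1, -2], [-2, -3]], and Q = P·diag(-3, -2)·P⁻¹.
Then Q^9 = P·diag(-19683, -512)·P⁻¹ = [[-59049, 1024], [39366, -512]] · [[-1, -2], [-2, -3]] = [[57001, 115026], [-38342, -77196]].

[[57001, 115026], [-38342, -77196]]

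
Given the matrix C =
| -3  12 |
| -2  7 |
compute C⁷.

[[-4371, 13116], [-2186, 6559]]

tr C = 4 and det C = 3, so the characteristic polynomial is λ² − (4)λ + (3) with roots 3 and 1.
Eigenvectors give P = [[-2, 3], [-1, 1]] with P⁻¹ = [[1, -3], [1, -2]], and C = P·diag(3, 1)·P⁻¹.
Then C⁷ = P·diag(2187, 1)·P⁻¹ = [[-4374, 3], [-2187, 1]] · [[1, -3], [1, -2]] = [[-4371, 13116], [-2186, 6559]].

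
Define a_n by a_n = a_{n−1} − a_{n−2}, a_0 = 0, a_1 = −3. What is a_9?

With companion matrix B = [[1, −1], [1, 0]], [a_n, a_{n−1}]ᵀ = B·[a_{n−1}, a_{n−2}]ᵀ, so [a_9, a_8]ᵀ = B⁸·[a_1, a_0]ᵀ.
B⁸ = [[0, −1], [1, −1]], giving [a_9, a_8]ᵀ = [[0], [−3]].

0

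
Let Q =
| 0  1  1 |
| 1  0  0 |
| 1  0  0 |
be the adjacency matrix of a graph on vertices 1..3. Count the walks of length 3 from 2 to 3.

0

The number of length-3 walks from vertex 2 to vertex 3 is entry (2,3) of Q³, where Q is the adjacency matrix.
Q² = [[2, 0, 0], [0, 1, 1], [0, 1, 1]]
Q³ = [[0, 2, 2], [2, 0, 0], [2, 0, 0]]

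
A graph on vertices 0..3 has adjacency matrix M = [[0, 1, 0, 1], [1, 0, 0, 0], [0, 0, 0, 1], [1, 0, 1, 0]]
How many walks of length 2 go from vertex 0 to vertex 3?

The number of length-2 walks from vertex 0 to vertex 3 is entry (0,3) of M², where M is the adjacency matrix.
M² = [[2, 0, 1, 0], [0, 1, 0, 1], [1, 0, 1, 0], [0, 1, 0, 2]]

0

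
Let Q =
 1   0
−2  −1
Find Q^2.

[[1, 0], [0, 1]]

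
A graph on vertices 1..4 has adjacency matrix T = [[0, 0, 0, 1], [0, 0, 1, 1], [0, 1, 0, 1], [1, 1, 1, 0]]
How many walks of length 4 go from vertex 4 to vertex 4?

The number of length-4 walks from vertex 4 to vertex 4 is entry (4,4) of T⁴, where T is the adjacency matrix.
T² = [[1, 1, 1, 0], [1, 2, 1, 1], [1, 1, 2, 1], [0, 1, 1, 3]]
T³ = [[0, 1, 1, 3], [1, 2, 3, 4], [1, 3, 2, 4], [3, 4, 4, 2]]
T⁴ = [[3, 4, 4, 2], [4, 7, 6, 6], [4, 6, 7, 6], [2, 6, 6, 11]]

11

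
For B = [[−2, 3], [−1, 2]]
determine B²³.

B² = I (check: tr B = 0 and det B = −1), so B²³ = B since 23 is odd.

[[−2, 3], [−1, 2]]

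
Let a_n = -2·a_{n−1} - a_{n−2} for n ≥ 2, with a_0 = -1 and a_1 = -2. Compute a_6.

With companion matrix Q = [[-2, -1], [1, 0]], [a_n, a_{n−1}]ᵀ = Q·[a_{n−1}, a_{n−2}]ᵀ, so [a_6, a_5]ᵀ = Q⁵·[a_1, a_0]ᵀ.
Q⁵ = [[-6, -5], [5, 4]], giving [a_6, a_5]ᵀ = [[17], [-14]].

17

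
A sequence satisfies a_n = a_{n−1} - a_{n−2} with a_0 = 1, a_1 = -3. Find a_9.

-1

With companion matrix Q = [[1, -1], [1, 0]], [a_n, a_{n−1}]ᵀ = Q·[a_{n−1}, a_{n−2}]ᵀ, so [a_9, a_8]ᵀ = Q⁸·[a_1, a_0]ᵀ.
Q⁸ = [[0, -1], [1, -1]], giving [a_9, a_8]ᵀ = [[-1], [-4]].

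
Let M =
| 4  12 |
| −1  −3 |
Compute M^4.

M² = M (a projection; rank 1, trace 1), so M^4 = M.

[[4, 12], [−1, −3]]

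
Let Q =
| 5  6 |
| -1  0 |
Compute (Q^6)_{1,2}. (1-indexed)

3990

tr Q = 5 and det Q = 6, so the characteristic polynomial is λ² − (5)λ + (6) with roots 3 and 2.
Eigenvectors give P = [[-3, -2], [1, 1]] with P⁻¹ = [[-1, -2], [1, 3]], and Q = P·diag(3, 2)·P⁻¹.
Then Q^6 = P·diag(729, 64)·P⁻¹ = [[-2187, -128], [729, 64]] · [[-1, -2], [1, 3]] = [[2059, 3990], [-665, -1266]].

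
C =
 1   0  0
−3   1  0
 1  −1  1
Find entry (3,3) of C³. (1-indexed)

C = I + N where N = [[0, 0, 0], [−3, 0, 0], [1, −1, 0]] is strictly lower-triangular, so N³ = 0.
(I + N)³ = I + 3·N + 3·N² = [[1, 0, 0], [−9, 1, 0], [12, −3, 1]].

1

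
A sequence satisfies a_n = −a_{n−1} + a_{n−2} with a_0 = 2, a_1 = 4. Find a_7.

With companion matrix T = [[−1, 1], [1, 0]], [a_n, a_{n−1}]ᵀ = T·[a_{n−1}, a_{n−2}]ᵀ, so [a_7, a_6]ᵀ = T⁶·[a_1, a_0]ᵀ.
T⁶ = [[13, −8], [−8, 5]], giving [a_7, a_6]ᵀ = [[36], [−22]].

36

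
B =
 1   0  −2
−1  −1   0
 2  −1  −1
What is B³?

[[−5, −2, 6], [3, −3, −2], [−7, 1, 1]]

B² = [[−3, 2, 0], [0, 1, 2], [1, 2, −3]]
B³ = [[−5, −2, 6], [3, −3, −2], [−7, 1, 1]]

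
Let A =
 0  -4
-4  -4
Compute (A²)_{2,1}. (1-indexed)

16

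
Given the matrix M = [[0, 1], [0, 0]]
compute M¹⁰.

M is strictly triangular, hence nilpotent: M² = 0, so M¹⁰ = 0.

[[0, 0], [0, 0]]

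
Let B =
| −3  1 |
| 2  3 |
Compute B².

[[11, 0], [0, 11]]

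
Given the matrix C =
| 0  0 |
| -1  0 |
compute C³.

[[0, 0], [0, 0]]

C is strictly triangular, hence nilpotent: C² = 0, so C³ = 0.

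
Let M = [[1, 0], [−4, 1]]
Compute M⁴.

[[1, 0], [−16, 1]]

M = I + N where N = [[0, 0], [−4, 0]] is strictly lower-triangular, so N² = 0.
(I + N)⁴ = I + 4·N = [[1, 0], [−16, 1]].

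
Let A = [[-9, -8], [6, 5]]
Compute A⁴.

tr A = -4 and det A = 3, so the characteristic polynomial is λ² − (-4)λ + (3) with roots -3 and -1.
Eigenvectors give P = [[4, -1], [-3, 1]] with P⁻¹ = [[1, 1], [3, 4]], and A = P·diag(-3, -1)·P⁻¹.
Then A⁴ = P·diag(81, 1)·P⁻¹ = [[324, -1], [-243, 1]] · [[1, 1], [3, 4]] = [[321, 320], [-240, -239]].

[[321, 320], [-240, -239]]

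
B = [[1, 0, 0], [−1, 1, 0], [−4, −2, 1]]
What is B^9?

B = I + N where N = [[0, 0, 0], [−1, 0, 0], [−4, −2, 0]] is strictly lower-triangular, so N^3 = 0.
(I + N)^9 = I + 9·N + 36·N^2 = [[1, 0, 0], [−9, 1, 0], [36, −18, 1]].

[[1, 0, 0], [−9, 1, 0], [36, −18, 1]]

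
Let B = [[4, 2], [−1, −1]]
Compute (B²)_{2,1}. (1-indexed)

−3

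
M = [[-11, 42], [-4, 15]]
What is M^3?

[[-155, 546], [-52, 183]]

tr M = 4 and det M = 3, so the characteristic polynomial is λ² − (4)λ + (3) with roots 3 and 1.
Eigenvectors give P = [[3, -7], [1, -2]] with P⁻¹ = [[-2, 7], [-1, 3]], and M = P·diag(3, 1)·P⁻¹.
Then M^3 = P·diag(27, 1)·P⁻¹ = [[81, -7], [27, -2]] · [[-2, 7], [-1, 3]] = [[-155, 546], [-52, 183]].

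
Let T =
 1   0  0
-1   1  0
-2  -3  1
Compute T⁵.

T = I + N where N = [[0, 0, 0], [-1, 0, 0], [-2, -3, 0]] is strictly lower-triangular, so N³ = 0.
(I + N)⁵ = I + 5·N + 10·N² = [[1, 0, 0], [-5, 1, 0], [20, -15, 1]].

[[1, 0, 0], [-5, 1, 0], [20, -15, 1]]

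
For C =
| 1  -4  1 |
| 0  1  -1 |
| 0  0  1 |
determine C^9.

C = I + N where N = [[0, -4, 1], [0, 0, -1], [0, 0, 0]] is strictly upper-triangular, so N^3 = 0.
(I + N)^9 = I + 9·N + 36·N^2 = [[1, -36, 153], [0, 1, -9], [0, 0, 1]].

[[1, -36, 153], [0, 1, -9], [0, 0, 1]]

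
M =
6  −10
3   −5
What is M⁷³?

[[6, −10], [3, −5]]

M² = M (a projection; rank 1, trace 1), so M⁷³ = M.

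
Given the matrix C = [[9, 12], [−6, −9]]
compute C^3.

[[81, 108], [−54, −81]]

tr C = 0 and det C = −9, so the characteristic polynomial is λ² − (0)λ + (−9) with roots 3 and −3.
Eigenvectors give P = [[2, −1], [−1, 1]] with P⁻¹ = [[1, 1], [1, 2]], and C = P·diag(3, −3)·P⁻¹.
Then C^3 = P·diag(27, −27)·P⁻¹ = [[54, 27], [−27, −27]] · [[1, 1], [1, 2]] = [[81, 108], [−54, −81]].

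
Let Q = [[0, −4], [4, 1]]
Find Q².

[[−16, −4], [4, −15]]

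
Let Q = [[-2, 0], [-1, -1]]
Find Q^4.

tr Q = -3 and det Q = 2, so the characteristic polynomial is λ² − (-3)λ + (2) with roots -2 and -1.
Eigenvectors give P = [[1, 0], [1, -1]] with P⁻¹ = [[1, 0], [1, -1]], and Q = P·diag(-2, -1)·P⁻¹.
Then Q^4 = P·diag(16, 1)·P⁻¹ = [[16, 0], [16, -1]] · [[1, 0], [1, -1]] = [[16, 0], [15, 1]].

[[16, 0], [15, 1]]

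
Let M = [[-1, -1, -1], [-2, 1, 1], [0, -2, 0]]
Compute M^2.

[[3, 2, 0], [0, 1, 3], [4, -2, -2]]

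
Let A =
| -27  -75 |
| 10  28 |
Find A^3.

tr A = 1 and det A = -6, so the characteristic polynomial is λ² − (1)λ + (-6) with roots 3 and -2.
Eigenvectors give P = [[5, 3], [-2, -1]] with P⁻¹ = [[-1, -3], [2, 5]], and A = P·diag(3, -2)·P⁻¹.
Then A^3 = P·diag(27, -8)·P⁻¹ = [[135, -24], [-54, 8]] · [[-1, -3], [2, 5]] = [[-183, -525], [70, 202]].

[[-183, -525], [70, 202]]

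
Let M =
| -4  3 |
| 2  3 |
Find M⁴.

[[490, -111], [-74, 231]]

M² = [[22, -3], [-2, 15]]
M³ = [[-94, 57], [38, 39]]
M⁴ = [[490, -111], [-74, 231]]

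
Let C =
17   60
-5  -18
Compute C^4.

tr C = -1 and det C = -6, so the characteristic polynomial is λ² − (-1)λ + (-6) with roots 2 and -3.
Eigenvectors give P = [[4, 3], [-1, -1]] with P⁻¹ = [[1, 3], [-1, -4]], and C = P·diag(2, -3)·P⁻¹.
Then C^4 = P·diag(16, 81)·P⁻¹ = [[64, 243], [-16, -81]] · [[1, 3], [-1, -4]] = [[-179, -780], [65, 276]].

[[-179, -780], [65, 276]]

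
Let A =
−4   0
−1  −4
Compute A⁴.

A² = [[16, 0], [8, 16]]
A³ = [[−64, 0], [−48, −64]]
A⁴ = [[256, 0], [256, 256]]

[[256, 0], [256, 256]]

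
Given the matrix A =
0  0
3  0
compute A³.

[[0, 0], [0, 0]]

A is strictly triangular, hence nilpotent: A² = 0, so A³ = 0.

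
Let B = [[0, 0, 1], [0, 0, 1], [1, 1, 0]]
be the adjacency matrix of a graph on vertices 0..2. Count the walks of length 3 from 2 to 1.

2

The number of length-3 walks from vertex 2 to vertex 1 is entry (2,1) of B^3, where B is the adjacency matrix.
B^2 = [[1, 1, 0], [1, 1, 0], [0, 0, 2]]
B^3 = [[0, 0, 2], [0, 0, 2], [2, 2, 0]]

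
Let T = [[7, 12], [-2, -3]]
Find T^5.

tr T = 4 and det T = 3, so the characteristic polynomial is λ² − (4)λ + (3) with roots 1 and 3.
Eigenvectors give P = [[2, 3], [-1, -1]] with P⁻¹ = [[-1, -3], [1, 2]], and T = P·diag(1, 3)·P⁻¹.
Then T^5 = P·diag(1, 243)·P⁻¹ = [[2, 729], [-1, -243]] · [[-1, -3], [1, 2]] = [[727, 1452], [-242, -483]].

[[727, 1452], [-242, -483]]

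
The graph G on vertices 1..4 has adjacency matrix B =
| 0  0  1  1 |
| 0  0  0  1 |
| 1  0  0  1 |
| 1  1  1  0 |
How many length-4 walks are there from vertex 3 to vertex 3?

The number of length-4 walks from vertex 3 to vertex 3 is entry (3,3) of B^4, where B is the adjacency matrix.
B^2 = [[2, 1, 1, 1], [1, 1, 1, 0], [1, 1, 2, 1], [1, 0, 1, 3]]
B^3 = [[2, 1, 3, 4], [1, 0, 1, 3], [3, 1, 2, 4], [4, 3, 4, 2]]
B^4 = [[7, 4, 6, 6], [4, 3, 4, 2], [6, 4, 7, 6], [6, 2, 6, 11]]

7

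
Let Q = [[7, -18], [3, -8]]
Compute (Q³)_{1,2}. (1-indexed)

tr Q = -1 and det Q = -2, so the characteristic polynomial is λ² − (-1)λ + (-2) with roots -2 and 1.
Eigenvectors give P = [[2, 3], [1, 1]] with P⁻¹ = [[-1, 3], [1, -2]], and Q = P·diag(-2, 1)·P⁻¹.
Then Q³ = P·diag(-8, 1)·P⁻¹ = [[-16, 3], [-8, 1]] · [[-1, 3], [1, -2]] = [[19, -54], [9, -26]].

-54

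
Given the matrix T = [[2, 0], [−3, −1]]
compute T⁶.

[[64, 0], [−63, 1]]

tr T = 1 and det T = −2, so the characteristic polynomial is λ² − (1)λ + (−2) with roots 2 and −1.
Eigenvectors give P = [[−1, 0], [1, 1]] with P⁻¹ = [[−1, 0], [1, 1]], and T = P·diag(2, −1)·P⁻¹.
Then T⁶ = P·diag(64, 1)·P⁻¹ = [[−64, 0], [64, 1]] · [[−1, 0], [1, 1]] = [[64, 0], [−63, 1]].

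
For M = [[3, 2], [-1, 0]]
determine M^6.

[[127, 126], [-63, -62]]

tr M = 3 and det M = 2, so the characteristic polynomial is λ² − (3)λ + (2) with roots 1 and 2.
Eigenvectors give P = [[-1, 2], [1, -1]] with P⁻¹ = [[1, 2], [1, 1]], and M = P·diag(1, 2)·P⁻¹.
Then M^6 = P·diag(1, 64)·P⁻¹ = [[-1, 128], [1, -64]] · [[1, 2], [1, 1]] = [[127, 126], [-63, -62]].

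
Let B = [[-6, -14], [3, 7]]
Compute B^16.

B² = B (a projection; rank 1, trace 1), so B^16 = B.

[[-6, -14], [3, 7]]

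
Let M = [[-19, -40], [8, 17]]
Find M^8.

[[32801, 65600], [-13120, -26239]]

tr M = -2 and det M = -3, so the characteristic polynomial is λ² − (-2)λ + (-3) with roots -3 and 1.
Eigenvectors give P = [[5, -2], [-2, 1]] with P⁻¹ = [[1, 2], [2, 5]], and M = P·diag(-3, 1)·P⁻¹.
Then M^8 = P·diag(6561, 1)·P⁻¹ = [[32805, -2], [-13122, 1]] · [[1, 2], [2, 5]] = [[32801, 65600], [-13120, -26239]].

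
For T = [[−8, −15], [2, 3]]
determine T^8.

tr T = −5 and det T = 6, so the characteristic polynomial is λ² − (−5)λ + (6) with roots −2 and −3.
Eigenvectors give P = [[−5, −3], [2, 1]] with P⁻¹ = [[1, 3], [−2, −5]], and T = P·diag(−2, −3)·P⁻¹.
Then T^8 = P·diag(256, 6561)·P⁻¹ = [[−1280, −19683], [512, 6561]] · [[1, 3], [−2, −5]] = [[38086, 94575], [−12610, −31269]].

[[38086, 94575], [−12610, −31269]]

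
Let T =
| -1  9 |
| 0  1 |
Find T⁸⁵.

[[-1, 9], [0, 1]]

T² = I (check: tr T = 0 and det T = -1), so T⁸⁵ = T since 85 is odd.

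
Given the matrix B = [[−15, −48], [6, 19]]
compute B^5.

tr B = 4 and det B = 3, so the characteristic polynomial is λ² − (4)λ + (3) with roots 1 and 3.
Eigenvectors give P = [[−3, −8], [1, 3]] with P⁻¹ = [[−3, −8], [1, 3]], and B = P·diag(1, 3)·P⁻¹.
Then B^5 = P·diag(1, 243)·P⁻¹ = [[−3, −1944], [1, 729]] · [[−3, −8], [1, 3]] = [[−1935, −5808], [726, 2179]].

[[−1935, −5808], [726, 2179]]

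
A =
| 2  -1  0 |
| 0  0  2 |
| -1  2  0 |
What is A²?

[[4, -2, -2], [-2, 4, 0], [-2, 1, 4]]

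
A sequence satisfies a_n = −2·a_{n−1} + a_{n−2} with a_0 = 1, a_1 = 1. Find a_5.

17

With companion matrix A = [[−2, 1], [1, 0]], [a_n, a_{n−1}]ᵀ = A·[a_{n−1}, a_{n−2}]ᵀ, so [a_5, a_4]ᵀ = A⁴·[a_1, a_0]ᵀ.
A⁴ = [[29, −12], [−12, 5]], giving [a_5, a_4]ᵀ = [[17], [−7]].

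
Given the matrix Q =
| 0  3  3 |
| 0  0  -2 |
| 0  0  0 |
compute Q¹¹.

Q is strictly triangular, hence nilpotent: Q³ = 0, so Q¹¹ = 0.

[[0, 0, 0], [0, 0, 0], [0, 0, 0]]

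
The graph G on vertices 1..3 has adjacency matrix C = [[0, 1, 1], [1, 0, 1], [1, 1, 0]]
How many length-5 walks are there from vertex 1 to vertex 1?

The number of length-5 walks from vertex 1 to vertex 1 is entry (1,1) of C^5, where C is the adjacency matrix.
C^2 = [[2, 1, 1], [1, 2, 1], [1, 1, 2]]
C^3 = [[2, 3, 3], [3, 2, 3], [3, 3, 2]]
C^4 = [[6, 5, 5], [5, 6, 5], [5, 5, 6]]
C^5 = [[10, 11, 11], [11, 10, 11], [11, 11, 10]]

10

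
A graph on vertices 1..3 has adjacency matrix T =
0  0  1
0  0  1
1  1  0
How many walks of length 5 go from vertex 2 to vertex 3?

4

The number of length-5 walks from vertex 2 to vertex 3 is entry (2,3) of T⁵, where T is the adjacency matrix.
T² = [[1, 1, 0], [1, 1, 0], [0, 0, 2]]
T³ = [[0, 0, 2], [0, 0, 2], [2, 2, 0]]
T⁴ = [[2, 2, 0], [2, 2, 0], [0, 0, 4]]
T⁵ = [[0, 0, 4], [0, 0, 4], [4, 4, 0]]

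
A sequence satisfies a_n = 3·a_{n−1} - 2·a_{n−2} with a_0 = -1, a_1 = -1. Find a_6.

-1

With companion matrix A = [[3, -2], [1, 0]], [a_n, a_{n−1}]ᵀ = A·[a_{n−1}, a_{n−2}]ᵀ, so [a_6, a_5]ᵀ = A^5·[a_1, a_0]ᵀ.
A^5 = [[63, -62], [31, -30]], giving [a_6, a_5]ᵀ = [[-1], [-1]].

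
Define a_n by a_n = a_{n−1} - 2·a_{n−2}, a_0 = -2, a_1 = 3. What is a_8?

With companion matrix A = [[1, -2], [1, 0]], [a_n, a_{n−1}]ᵀ = A·[a_{n−1}, a_{n−2}]ᵀ, so [a_8, a_7]ᵀ = A^7·[a_1, a_0]ᵀ.
A^7 = [[-3, -14], [7, -10]], giving [a_8, a_7]ᵀ = [[19], [41]].

19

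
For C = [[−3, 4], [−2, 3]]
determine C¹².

[[1, 0], [0, 1]]

C² = I (check: tr C = 0 and det C = −1), so C¹² = I since 12 is even.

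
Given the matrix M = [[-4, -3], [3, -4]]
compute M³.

M² = [[7, 24], [-24, 7]]
M³ = [[44, -117], [117, 44]]

[[44, -117], [117, 44]]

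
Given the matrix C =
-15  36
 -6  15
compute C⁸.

[[6561, 0], [0, 6561]]

tr C = 0 and det C = -9, so the characteristic polynomial is λ² − (0)λ + (-9) with roots -3 and 3.
Eigenvectors give P = [[3, 2], [1, 1]] with P⁻¹ = [[1, -2], [-1, 3]], and C = P·diag(-3, 3)·P⁻¹.
Then C⁸ = P·diag(6561, 6561)·P⁻¹ = [[19683, 13122], [6561, 6561]] · [[1, -2], [-1, 3]] = [[6561, 0], [0, 6561]].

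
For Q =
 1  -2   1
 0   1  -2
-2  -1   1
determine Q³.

Q² = [[-1, -5, 6], [4, 3, -4], [-4, 2, 1]]
Q³ = [[-13, -9, 15], [12, -1, -6], [-6, 9, -7]]

[[-13, -9, 15], [12, -1, -6], [-6, 9, -7]]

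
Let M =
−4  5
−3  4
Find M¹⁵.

M² = I (check: tr M = 0 and det M = −1), so M¹⁵ = M since 15 is odd.

[[−4, 5], [−3, 4]]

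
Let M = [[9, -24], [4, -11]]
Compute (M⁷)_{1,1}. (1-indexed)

tr M = -2 and det M = -3, so the characteristic polynomial is λ² − (-2)λ + (-3) with roots -3 and 1.
Eigenvectors give P = [[2, 3], [1, 1]] with P⁻¹ = [[-1, 3], [1, -2]], and M = P·diag(-3, 1)·P⁻¹.
Then M⁷ = P·diag(-2187, 1)·P⁻¹ = [[-4374, 3], [-2187, 1]] · [[-1, 3], [1, -2]] = [[4377, -13128], [2188, -6563]].

4377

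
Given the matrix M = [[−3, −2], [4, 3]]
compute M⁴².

M² = I (check: tr M = 0 and det M = −1), so M⁴² = I since 42 is even.

[[1, 0], [0, 1]]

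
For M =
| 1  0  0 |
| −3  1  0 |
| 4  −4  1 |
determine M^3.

[[1, 0, 0], [−9, 1, 0], [48, −12, 1]]

M = I + N where N = [[0, 0, 0], [−3, 0, 0], [4, −4, 0]] is strictly lower-triangular, so N^3 = 0.
(I + N)^3 = I + 3·N + 3·N^2 = [[1, 0, 0], [−9, 1, 0], [48, −12, 1]].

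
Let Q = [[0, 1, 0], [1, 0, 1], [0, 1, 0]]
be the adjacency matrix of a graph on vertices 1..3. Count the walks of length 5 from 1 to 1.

0

The number of length-5 walks from vertex 1 to vertex 1 is entry (1,1) of Q⁵, where Q is the adjacency matrix.
Q² = [[1, 0, 1], [0, 2, 0], [1, 0, 1]]
Q³ = [[0, 2, 0], [2, 0, 2], [0, 2, 0]]
Q⁴ = [[2, 0, 2], [0, 4, 0], [2, 0, 2]]
Q⁵ = [[0, 4, 0], [4, 0, 4], [0, 4, 0]]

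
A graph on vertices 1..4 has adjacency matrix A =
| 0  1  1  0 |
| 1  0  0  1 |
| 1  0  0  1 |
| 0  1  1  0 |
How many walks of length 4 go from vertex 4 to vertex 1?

The number of length-4 walks from vertex 4 to vertex 1 is entry (4,1) of A^4, where A is the adjacency matrix.
A^2 = [[2, 0, 0, 2], [0, 2, 2, 0], [0, 2, 2, 0], [2, 0, 0, 2]]
A^3 = [[0, 4, 4, 0], [4, 0, 0, 4], [4, 0, 0, 4], [0, 4, 4, 0]]
A^4 = [[8, 0, 0, 8], [0, 8, 8, 0], [0, 8, 8, 0], [8, 0, 0, 8]]

8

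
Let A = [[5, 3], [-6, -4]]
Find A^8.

[[511, 255], [-510, -254]]

tr A = 1 and det A = -2, so the characteristic polynomial is λ² − (1)λ + (-2) with roots 2 and -1.
Eigenvectors give P = [[-1, -1], [1, 2]] with P⁻¹ = [[-2, -1], [1, 1]], and A = P·diag(2, -1)·P⁻¹.
Then A^8 = P·diag(256, 1)·P⁻¹ = [[-256, -1], [256, 2]] · [[-2, -1], [1, 1]] = [[511, 255], [-510, -254]].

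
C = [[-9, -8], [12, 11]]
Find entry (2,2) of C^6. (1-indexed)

2185

tr C = 2 and det C = -3, so the characteristic polynomial is λ² − (2)λ + (-3) with roots -1 and 3.
Eigenvectors give P = [[-1, -2], [1, 3]] with P⁻¹ = [[-3, -2], [1, 1]], and C = P·diag(-1, 3)·P⁻¹.
Then C^6 = P·diag(1, 729)·P⁻¹ = [[-1, -1458], [1, 2187]] · [[-3, -2], [1, 1]] = [[-1455, -1456], [2184, 2185]].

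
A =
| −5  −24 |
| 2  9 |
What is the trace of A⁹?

tr A = 4 and det A = 3, so the characteristic polynomial is λ² − (4)λ + (3) with roots 1 and 3.
Eigenvectors give P = [[4, −3], [−1, 1]] with P⁻¹ = [[1, 3], [1, 4]], and A = P·diag(1, 3)·P⁻¹.
Then A⁹ = P·diag(1, 19683)·P⁻¹ = [[4, −59049], [−1, 19683]] · [[1, 3], [1, 4]] = [[−59045, −236184], [19682, 78729]].

19684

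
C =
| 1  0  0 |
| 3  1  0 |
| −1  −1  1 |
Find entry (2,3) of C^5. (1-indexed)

0

C = I + N where N = [[0, 0, 0], [3, 0, 0], [−1, −1, 0]] is strictly lower-triangular, so N^3 = 0.
(I + N)^5 = I + 5·N + 10·N^2 = [[1, 0, 0], [15, 1, 0], [−35, −5, 1]].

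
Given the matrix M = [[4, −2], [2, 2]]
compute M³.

[[24, −48], [48, −24]]

M² = [[12, −12], [12, 0]]
M³ = [[24, −48], [48, −24]]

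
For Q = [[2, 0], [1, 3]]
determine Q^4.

tr Q = 5 and det Q = 6, so the characteristic polynomial is λ² − (5)λ + (6) with roots 2 and 3.
Eigenvectors give P = [[−1, 0], [1, 1]] with P⁻¹ = [[−1, 0], [1, 1]], and Q = P·diag(2, 3)·P⁻¹.
Then Q^4 = P·diag(16, 81)·P⁻¹ = [[−16, 0], [16, 81]] · [[−1, 0], [1, 1]] = [[16, 0], [65, 81]].

[[16, 0], [65, 81]]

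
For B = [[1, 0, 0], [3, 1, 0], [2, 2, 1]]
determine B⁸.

B = I + N where N = [[0, 0, 0], [3, 0, 0], [2, 2, 0]] is strictly lower-triangular, so N³ = 0.
(I + N)⁸ = I + 8·N + 28·N² = [[1, 0, 0], [24, 1, 0], [184, 16, 1]].

[[1, 0, 0], [24, 1, 0], [184, 16, 1]]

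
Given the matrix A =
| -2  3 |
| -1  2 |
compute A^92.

[[1, 0], [0, 1]]

A² = I (check: tr A = 0 and det A = -1), so A^92 = I since 92 is even.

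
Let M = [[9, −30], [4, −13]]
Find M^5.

[[1209, −3630], [484, −1453]]

tr M = −4 and det M = 3, so the characteristic polynomial is λ² − (−4)λ + (3) with roots −1 and −3.
Eigenvectors give P = [[3, −5], [1, −2]] with P⁻¹ = [[2, −5], [1, −3]], and M = P·diag(−1, −3)·P⁻¹.
Then M^5 = P·diag(−1, −243)·P⁻¹ = [[−3, 1215], [−1, 486]] · [[2, −5], [1, −3]] = [[1209, −3630], [484, −1453]].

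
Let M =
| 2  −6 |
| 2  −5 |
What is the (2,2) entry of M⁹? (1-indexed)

tr M = −3 and det M = 2, so the characteristic polynomial is λ² − (−3)λ + (2) with roots −2 and −1.
Eigenvectors give P = [[3, 2], [2, 1]] with P⁻¹ = [[−1, 2], [2, −3]], and M = P·diag(−2, −1)·P⁻¹.
Then M⁹ = P·diag(−512, −1)·P⁻¹ = [[−1536, −2], [−1024, −1]] · [[−1, 2], [2, −3]] = [[1532, −3066], [1022, −2045]].

−2045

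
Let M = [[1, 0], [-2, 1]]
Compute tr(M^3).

2

M = I + N where N = [[0, 0], [-2, 0]] is strictly lower-triangular, so N^2 = 0.
(I + N)^3 = I + 3·N = [[1, 0], [-6, 1]].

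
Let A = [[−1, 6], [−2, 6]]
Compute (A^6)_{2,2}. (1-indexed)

2724

tr A = 5 and det A = 6, so the characteristic polynomial is λ² − (5)λ + (6) with roots 3 and 2.
Eigenvectors give P = [[3, −2], [2, −1]] with P⁻¹ = [[−1, 2], [−2, 3]], and A = P·diag(3, 2)·P⁻¹.
Then A^6 = P·diag(729, 64)·P⁻¹ = [[2187, −128], [1458, −64]] · [[−1, 2], [−2, 3]] = [[−1931, 3990], [−1330, 2724]].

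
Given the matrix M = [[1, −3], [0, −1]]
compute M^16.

M² = I (check: tr M = 0 and det M = −1), so M^16 = I since 16 is even.

[[1, 0], [0, 1]]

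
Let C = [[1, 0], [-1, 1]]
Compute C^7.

[[1, 0], [-7, 1]]

C = I + N where N = [[0, 0], [-1, 0]] is strictly lower-triangular, so N^2 = 0.
(I + N)^7 = I + 7·N = [[1, 0], [-7, 1]].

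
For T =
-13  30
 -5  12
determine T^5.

tr T = -1 and det T = -6, so the characteristic polynomial is λ² − (-1)λ + (-6) with roots -3 and 2.
Eigenvectors give P = [[-3, 2], [-1, 1]] with P⁻¹ = [[-1, 2], [-1, 3]], and T = P·diag(-3, 2)·P⁻¹.
Then T^5 = P·diag(-243, 32)·P⁻¹ = [[729, 64], [243, 32]] · [[-1, 2], [-1, 3]] = [[-793, 1650], [-275, 582]].

[[-793, 1650], [-275, 582]]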